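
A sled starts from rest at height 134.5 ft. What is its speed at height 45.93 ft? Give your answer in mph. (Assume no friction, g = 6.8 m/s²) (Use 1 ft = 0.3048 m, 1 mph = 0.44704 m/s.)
Convert to SI: h₁−h₂ = 26.9961 m
mgh₁ = mgh₂ + ½mv² ⇒ v = √(2g(h₁−h₂)) = √(2·6.8·26.9961) = 19.1611 m/s = 42.86 mph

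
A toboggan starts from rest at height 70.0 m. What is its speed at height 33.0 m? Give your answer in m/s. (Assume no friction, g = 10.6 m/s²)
mgh₁ = mgh₂ + ½mv² ⇒ v = √(2g(h₁−h₂)) = √(2·10.6·37.0) = 28.01 m/s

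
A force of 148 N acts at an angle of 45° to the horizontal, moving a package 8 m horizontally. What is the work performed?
W = F·d·cosθ = (148)(8)cos(45°) = 837.2 J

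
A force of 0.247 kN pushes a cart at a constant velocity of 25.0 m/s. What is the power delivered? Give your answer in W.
Convert to SI: F = 247.0 N, v = 25.0 m/s
P = Fv = (247.0)(25.0) = 6175 W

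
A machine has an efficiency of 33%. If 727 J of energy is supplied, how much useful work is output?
W_out = η·W_in = 0.33·727 = 239.91 J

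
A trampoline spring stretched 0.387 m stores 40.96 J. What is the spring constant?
k = 2·PE/x² = 2·40.96/(0.387)² = 547.0 N/m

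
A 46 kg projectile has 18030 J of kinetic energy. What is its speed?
v = √(2·KE/m) = √(2·18030/46) = 28.0 m/s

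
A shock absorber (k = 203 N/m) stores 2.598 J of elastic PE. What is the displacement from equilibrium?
x = √(2·PE/k) = √(2·2.598/203) = 0.16 m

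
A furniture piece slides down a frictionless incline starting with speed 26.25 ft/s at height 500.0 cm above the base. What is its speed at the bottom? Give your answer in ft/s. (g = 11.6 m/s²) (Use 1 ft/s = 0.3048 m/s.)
Convert to SI: v₀ = 8.001 m/s, h = 5.0 m
½mv₀² + mgh = ½mv² ⇒ v = √(v₀² + 2gh) = √(8.001² + 2·11.6·5.0) = 13.417 m/s = 44.02 ft/s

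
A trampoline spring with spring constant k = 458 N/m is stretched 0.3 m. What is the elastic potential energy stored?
PE = ½kx² = ½(458)(0.3)² = 20.61 J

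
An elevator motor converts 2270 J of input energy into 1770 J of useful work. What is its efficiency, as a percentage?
η = W_out/W_in = 1770/2270 = 77.97%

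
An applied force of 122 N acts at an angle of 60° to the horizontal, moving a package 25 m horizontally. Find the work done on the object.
W = F·d·cosθ = (122)(25)cos(60°) = 1525 J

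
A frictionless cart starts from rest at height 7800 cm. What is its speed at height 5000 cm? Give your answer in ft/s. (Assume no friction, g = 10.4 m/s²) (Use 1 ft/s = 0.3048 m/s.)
Convert to SI: h₁−h₂ = 28.0 m
mgh₁ = mgh₂ + ½mv² ⇒ v = √(2g(h₁−h₂)) = √(2·10.4·28.0) = 24.133 m/s = 79.18 ft/s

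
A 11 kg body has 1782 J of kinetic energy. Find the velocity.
v = √(2·KE/m) = √(2·1782/11) = 18.0 m/s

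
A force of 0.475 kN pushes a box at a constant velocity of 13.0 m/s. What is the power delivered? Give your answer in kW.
Convert to SI: F = 475.0 N, v = 13.0 m/s
P = Fv = (475.0)(13.0) = 6175.0 W = 6.175 kW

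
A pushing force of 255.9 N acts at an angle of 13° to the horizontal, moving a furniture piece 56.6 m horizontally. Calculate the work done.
W = F·d·cosθ = (255.9)(56.6)cos(13°) = 14110 J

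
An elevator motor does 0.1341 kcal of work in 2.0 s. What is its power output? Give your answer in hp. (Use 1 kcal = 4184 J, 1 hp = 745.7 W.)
Convert to SI: W = 561.074 J, t = 2.0 s
P = W/t = 561.074/2.0 = 280.537 W = 0.3762 hp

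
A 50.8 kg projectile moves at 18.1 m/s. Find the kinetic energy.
KE = ½mv² = ½(50.8)(18.1)² = 8321 J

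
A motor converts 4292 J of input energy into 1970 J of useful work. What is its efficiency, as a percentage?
η = W_out/W_in = 1970/4292 = 45.9%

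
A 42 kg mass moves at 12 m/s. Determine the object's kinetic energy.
KE = ½mv² = ½(42)(12)² = 3024.0 J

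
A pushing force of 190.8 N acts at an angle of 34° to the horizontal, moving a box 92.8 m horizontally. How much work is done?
W = F·d·cosθ = (190.8)(92.8)cos(34°) = 14680 J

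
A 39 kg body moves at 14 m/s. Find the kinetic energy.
KE = ½mv² = ½(39)(14)² = 3822.0 J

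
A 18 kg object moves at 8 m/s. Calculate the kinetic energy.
KE = ½mv² = ½(18)(8)² = 576.0 J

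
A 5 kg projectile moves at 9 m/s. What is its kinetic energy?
KE = ½mv² = ½(5)(9)² = 202.5 J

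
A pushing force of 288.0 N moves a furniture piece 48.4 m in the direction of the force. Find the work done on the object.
W = F·d = (288.0)(48.4) = 13940 J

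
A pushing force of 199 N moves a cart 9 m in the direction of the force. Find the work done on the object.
W = F·d = (199)(9) = 1791 J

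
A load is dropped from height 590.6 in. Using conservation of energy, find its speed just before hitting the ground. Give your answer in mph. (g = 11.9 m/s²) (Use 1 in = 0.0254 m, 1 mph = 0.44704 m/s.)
Convert to SI: h = 15.0012 m
mgh = ½mv² ⇒ v = √(2gh) = √(2·11.9·15.0012) = 18.8952 m/s = 42.27 mph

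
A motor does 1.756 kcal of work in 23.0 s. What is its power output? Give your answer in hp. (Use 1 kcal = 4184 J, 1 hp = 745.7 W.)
Convert to SI: W = 7347.1 J, t = 23.0 s
P = W/t = 7347.1/23.0 = 319.439 W = 0.4284 hp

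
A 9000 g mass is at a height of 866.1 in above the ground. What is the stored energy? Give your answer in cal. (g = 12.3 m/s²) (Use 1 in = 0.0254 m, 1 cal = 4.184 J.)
Convert to SI: m = 9.0 kg, h = 21.9989 m
PE = mgh = (9.0)(12.3)(21.9989) = 2435.28 J = 582.0 cal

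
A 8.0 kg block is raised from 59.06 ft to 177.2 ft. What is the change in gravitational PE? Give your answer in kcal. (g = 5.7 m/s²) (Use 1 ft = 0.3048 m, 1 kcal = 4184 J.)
Convert to SI: m = 8.0 kg, Δh = 36.0091 m
ΔPE = mgΔh = (8.0)(5.7)(36.0091) = 1642.014 J = 0.3925 kcal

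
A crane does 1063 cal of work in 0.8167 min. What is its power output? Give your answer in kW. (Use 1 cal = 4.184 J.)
Convert to SI: W = 4447.59 J, t = 49.002 s
P = W/t = 4447.59/49.002 = 90.7635 W = 0.09076 kW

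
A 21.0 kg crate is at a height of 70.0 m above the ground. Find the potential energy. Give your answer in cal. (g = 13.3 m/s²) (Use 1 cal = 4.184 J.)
PE = mgh = (21.0)(13.3)(70.0) = 19551.0 J = 4673 cal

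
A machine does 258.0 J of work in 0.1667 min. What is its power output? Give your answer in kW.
Convert to SI: W = 258.0 J, t = 10.002 s
P = W/t = 258.0/10.002 = 25.7948 W = 0.02579 kW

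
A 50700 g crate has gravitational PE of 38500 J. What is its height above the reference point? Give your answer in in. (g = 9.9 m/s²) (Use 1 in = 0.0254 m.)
Convert to SI: m = 50.7 kg, PE = 38500.0 J
h = PE/(mg) = 38500.0/(50.7·9.9) = 76.7039 m = 3020 in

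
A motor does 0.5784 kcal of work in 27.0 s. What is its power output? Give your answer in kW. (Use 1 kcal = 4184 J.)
Convert to SI: W = 2420.03 J, t = 27.0 s
P = W/t = 2420.03/27.0 = 89.6306 W = 0.08963 kW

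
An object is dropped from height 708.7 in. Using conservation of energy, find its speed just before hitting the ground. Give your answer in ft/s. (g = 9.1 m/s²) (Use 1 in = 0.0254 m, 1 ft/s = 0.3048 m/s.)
Convert to SI: h = 18.001 m
mgh = ½mv² ⇒ v = √(2gh) = √(2·9.1·18.001) = 18.1002 m/s = 59.38 ft/s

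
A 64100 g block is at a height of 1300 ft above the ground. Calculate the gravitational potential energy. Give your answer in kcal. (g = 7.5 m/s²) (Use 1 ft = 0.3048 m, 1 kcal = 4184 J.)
Convert to SI: m = 64.1 kg, h = 396.24 m
PE = mgh = (64.1)(7.5)(396.24) = 190492 J = 45.53 kcal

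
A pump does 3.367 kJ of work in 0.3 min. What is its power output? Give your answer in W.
Convert to SI: W = 3367.0 J, t = 18.0 s
P = W/t = 3367.0/18.0 = 187.1 W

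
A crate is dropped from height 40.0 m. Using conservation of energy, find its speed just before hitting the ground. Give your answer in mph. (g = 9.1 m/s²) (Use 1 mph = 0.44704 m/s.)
mgh = ½mv² ⇒ v = √(2gh) = √(2·9.1·40.0) = 26.9815 m/s = 60.36 mph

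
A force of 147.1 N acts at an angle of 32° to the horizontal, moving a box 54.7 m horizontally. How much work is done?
W = F·d·cosθ = (147.1)(54.7)cos(32°) = 6824 J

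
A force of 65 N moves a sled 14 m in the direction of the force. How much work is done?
W = F·d = (65)(14) = 910.0 J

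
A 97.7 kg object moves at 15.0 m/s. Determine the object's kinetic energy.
KE = ½mv² = ½(97.7)(15.0)² = 10990 J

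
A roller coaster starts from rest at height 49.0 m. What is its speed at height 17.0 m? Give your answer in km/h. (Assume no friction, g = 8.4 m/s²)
mgh₁ = mgh₂ + ½mv² ⇒ v = √(2g(h₁−h₂)) = √(2·8.4·32.0) = 23.1862 m/s = 83.47 km/h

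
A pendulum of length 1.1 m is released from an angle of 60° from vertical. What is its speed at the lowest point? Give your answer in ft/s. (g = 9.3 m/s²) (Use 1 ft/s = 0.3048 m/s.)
h = L(1 − cosθ) = 1.1(1 − cos60°) = 0.55 m
v = √(2gh) = √(2·9.3·0.55) = 3.19844 m/s = 10.49 ft/s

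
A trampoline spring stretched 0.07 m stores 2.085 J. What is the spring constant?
k = 2·PE/x² = 2·2.085/(0.07)² = 851.0 N/m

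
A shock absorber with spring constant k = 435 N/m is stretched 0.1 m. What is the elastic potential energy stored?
PE = ½kx² = ½(435)(0.1)² = 2.175 J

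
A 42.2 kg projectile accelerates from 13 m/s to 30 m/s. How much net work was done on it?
W = ΔKE = ½m(v₂² − v₁²) = ½(42.2)(30² − 13²) = 15424.1 J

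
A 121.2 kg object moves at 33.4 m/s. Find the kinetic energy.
KE = ½mv² = ½(121.2)(33.4)² = 67600 J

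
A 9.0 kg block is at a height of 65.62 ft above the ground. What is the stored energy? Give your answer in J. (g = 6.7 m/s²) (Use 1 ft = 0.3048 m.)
Convert to SI: m = 9.0 kg, h = 20.001 m
PE = mgh = (9.0)(6.7)(20.001) = 1206 J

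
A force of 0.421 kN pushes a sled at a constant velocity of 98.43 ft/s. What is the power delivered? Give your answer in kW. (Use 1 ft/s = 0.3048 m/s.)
Convert to SI: F = 421.0 N, v = 30.0015 m/s
P = Fv = (421.0)(30.0015) = 12630.6 W = 12.63 kW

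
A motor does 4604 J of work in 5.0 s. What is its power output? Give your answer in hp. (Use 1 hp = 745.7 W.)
P = W/t = 4604.0/5.0 = 920.8 W = 1.235 hp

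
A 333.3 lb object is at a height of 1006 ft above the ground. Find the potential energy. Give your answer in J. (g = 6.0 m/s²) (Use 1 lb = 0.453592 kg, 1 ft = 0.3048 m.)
Convert to SI: m = 151.182 kg, h = 306.629 m
PE = mgh = (151.182)(6.0)(306.629) = 278100 J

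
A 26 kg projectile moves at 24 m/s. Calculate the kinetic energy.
KE = ½mv² = ½(26)(24)² = 7488.0 J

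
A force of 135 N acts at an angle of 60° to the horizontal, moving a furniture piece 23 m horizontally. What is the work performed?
W = F·d·cosθ = (135)(23)cos(60°) = 1553 J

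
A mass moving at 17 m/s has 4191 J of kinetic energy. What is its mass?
m = 2·KE/v² = 2·4191/(17)² = 29.0 kg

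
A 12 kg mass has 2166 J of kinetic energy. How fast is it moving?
v = √(2·KE/m) = √(2·2166/12) = 19.0 m/s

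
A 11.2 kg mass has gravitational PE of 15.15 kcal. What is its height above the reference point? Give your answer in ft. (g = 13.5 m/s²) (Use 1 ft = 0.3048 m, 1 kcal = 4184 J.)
Convert to SI: m = 11.2 kg, PE = 63387.6 J
h = PE/(mg) = 63387.6/(11.2·13.5) = 419.23 m = 1375 ft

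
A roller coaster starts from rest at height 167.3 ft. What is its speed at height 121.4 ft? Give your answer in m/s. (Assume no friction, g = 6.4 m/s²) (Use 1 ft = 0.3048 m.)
Convert to SI: h₁−h₂ = 13.9903 m
mgh₁ = mgh₂ + ½mv² ⇒ v = √(2g(h₁−h₂)) = √(2·6.4·13.9903) = 13.38 m/s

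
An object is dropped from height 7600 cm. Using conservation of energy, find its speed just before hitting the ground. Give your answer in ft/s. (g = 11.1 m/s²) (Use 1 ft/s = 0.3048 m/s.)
Convert to SI: h = 76.0 m
mgh = ½mv² ⇒ v = √(2gh) = √(2·11.1·76.0) = 41.0755 m/s = 134.8 ft/s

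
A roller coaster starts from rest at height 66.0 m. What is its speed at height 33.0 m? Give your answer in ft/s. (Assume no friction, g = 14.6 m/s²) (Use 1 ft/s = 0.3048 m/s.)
mgh₁ = mgh₂ + ½mv² ⇒ v = √(2g(h₁−h₂)) = √(2·14.6·33.0) = 31.0419 m/s = 101.8 ft/s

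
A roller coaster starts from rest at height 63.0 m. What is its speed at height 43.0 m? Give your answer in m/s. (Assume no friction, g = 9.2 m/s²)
mgh₁ = mgh₂ + ½mv² ⇒ v = √(2g(h₁−h₂)) = √(2·9.2·20.0) = 19.18 m/s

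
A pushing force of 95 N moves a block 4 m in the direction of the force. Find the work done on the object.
W = F·d = (95)(4) = 380.0 J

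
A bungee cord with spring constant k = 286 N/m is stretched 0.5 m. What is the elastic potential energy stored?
PE = ½kx² = ½(286)(0.5)² = 35.75 J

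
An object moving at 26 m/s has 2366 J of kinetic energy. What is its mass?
m = 2·KE/v² = 2·2366/(26)² = 7.0 kg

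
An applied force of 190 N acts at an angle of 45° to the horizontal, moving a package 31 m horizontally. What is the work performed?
W = F·d·cosθ = (190)(31)cos(45°) = 4165 J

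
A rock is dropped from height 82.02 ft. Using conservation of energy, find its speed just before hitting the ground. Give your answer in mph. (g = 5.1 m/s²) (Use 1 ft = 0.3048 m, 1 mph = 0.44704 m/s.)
Convert to SI: h = 24.9997 m
mgh = ½mv² ⇒ v = √(2gh) = √(2·5.1·24.9997) = 15.9686 m/s = 35.72 mph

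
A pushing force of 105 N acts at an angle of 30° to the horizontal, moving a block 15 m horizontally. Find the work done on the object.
W = F·d·cosθ = (105)(15)cos(30°) = 1364 J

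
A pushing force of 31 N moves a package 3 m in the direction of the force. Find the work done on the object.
W = F·d = (31)(3) = 93.0 J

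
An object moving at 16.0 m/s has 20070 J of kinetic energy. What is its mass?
m = 2·KE/v² = 2·20070/(16.0)² = 156.8 kg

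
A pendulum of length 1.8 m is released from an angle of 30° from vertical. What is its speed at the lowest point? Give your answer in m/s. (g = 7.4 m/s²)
h = L(1 − cosθ) = 1.8(1 − cos30°) = 0.241154 m
v = √(2gh) = √(2·7.4·0.241154) = 1.889 m/s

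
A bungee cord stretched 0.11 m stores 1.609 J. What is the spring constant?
k = 2·PE/x² = 2·1.609/(0.11)² = 266.0 N/m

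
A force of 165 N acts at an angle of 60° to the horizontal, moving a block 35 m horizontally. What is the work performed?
W = F·d·cosθ = (165)(35)cos(60°) = 2888 J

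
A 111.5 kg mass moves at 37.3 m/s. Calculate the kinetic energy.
KE = ½mv² = ½(111.5)(37.3)² = 77560 J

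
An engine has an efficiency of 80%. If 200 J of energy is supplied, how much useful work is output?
W_out = η·W_in = 0.8·200 = 160.0 J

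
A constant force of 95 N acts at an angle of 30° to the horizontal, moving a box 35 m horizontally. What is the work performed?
W = F·d·cosθ = (95)(35)cos(30°) = 2880 J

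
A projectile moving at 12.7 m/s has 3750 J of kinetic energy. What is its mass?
m = 2·KE/v² = 2·3750/(12.7)² = 46.5 kg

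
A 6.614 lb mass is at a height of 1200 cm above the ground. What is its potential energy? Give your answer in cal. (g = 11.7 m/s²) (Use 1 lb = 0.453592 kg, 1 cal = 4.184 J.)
Convert to SI: m = 3.00006 kg, h = 12.0 m
PE = mgh = (3.00006)(11.7)(12.0) = 421.208 J = 100.7 cal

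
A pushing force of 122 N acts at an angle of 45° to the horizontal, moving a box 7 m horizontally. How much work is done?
W = F·d·cosθ = (122)(7)cos(45°) = 603.9 J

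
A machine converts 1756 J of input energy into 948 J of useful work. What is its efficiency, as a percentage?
η = W_out/W_in = 948/1756 = 53.99%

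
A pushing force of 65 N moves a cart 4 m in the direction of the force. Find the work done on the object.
W = F·d = (65)(4) = 260.0 J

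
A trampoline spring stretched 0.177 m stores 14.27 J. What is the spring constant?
k = 2·PE/x² = 2·14.27/(0.177)² = 911.0 N/m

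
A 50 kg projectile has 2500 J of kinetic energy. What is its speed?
v = √(2·KE/m) = √(2·2500/50) = 10.0 m/s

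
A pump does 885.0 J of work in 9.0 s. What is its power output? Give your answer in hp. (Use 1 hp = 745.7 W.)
P = W/t = 885.0/9.0 = 98.3333 W = 0.1319 hp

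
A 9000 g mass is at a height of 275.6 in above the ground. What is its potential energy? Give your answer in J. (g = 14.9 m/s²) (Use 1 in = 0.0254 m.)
Convert to SI: m = 9.0 kg, h = 7.00024 m
PE = mgh = (9.0)(14.9)(7.00024) = 938.7 J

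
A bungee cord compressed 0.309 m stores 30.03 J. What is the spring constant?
k = 2·PE/x² = 2·30.03/(0.309)² = 629.0 N/m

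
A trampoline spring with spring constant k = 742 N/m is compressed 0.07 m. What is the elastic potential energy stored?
PE = ½kx² = ½(742)(0.07)² = 1.818 J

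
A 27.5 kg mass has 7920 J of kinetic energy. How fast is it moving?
v = √(2·KE/m) = √(2·7920/27.5) = 24.0 m/s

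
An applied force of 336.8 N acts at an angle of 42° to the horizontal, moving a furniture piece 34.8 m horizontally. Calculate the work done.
W = F·d·cosθ = (336.8)(34.8)cos(42°) = 8710 J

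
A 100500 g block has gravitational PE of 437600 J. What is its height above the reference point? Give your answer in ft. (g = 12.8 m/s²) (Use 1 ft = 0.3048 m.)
Convert to SI: m = 100.5 kg, PE = 437600 J
h = PE/(mg) = 437600/(100.5·12.8) = 340.174 m = 1116 ft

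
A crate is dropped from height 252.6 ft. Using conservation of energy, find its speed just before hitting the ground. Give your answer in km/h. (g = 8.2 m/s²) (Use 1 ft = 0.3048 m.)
Convert to SI: h = 76.9925 m
mgh = ½mv² ⇒ v = √(2gh) = √(2·8.2·76.9925) = 35.5342 m/s = 127.9 km/h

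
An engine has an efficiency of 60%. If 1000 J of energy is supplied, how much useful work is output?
W_out = η·W_in = 0.6·1000 = 600.0 J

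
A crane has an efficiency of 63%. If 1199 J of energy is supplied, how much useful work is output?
W_out = η·W_in = 0.63·1199 = 755.37 J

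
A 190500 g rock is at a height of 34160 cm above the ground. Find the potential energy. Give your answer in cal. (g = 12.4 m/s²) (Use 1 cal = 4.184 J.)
Convert to SI: m = 190.5 kg, h = 341.6 m
PE = mgh = (190.5)(12.4)(341.6) = 806928 J = 192900 cal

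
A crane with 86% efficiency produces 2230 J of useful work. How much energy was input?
W_in = W_out/η = 2230/0.86 = 2593 J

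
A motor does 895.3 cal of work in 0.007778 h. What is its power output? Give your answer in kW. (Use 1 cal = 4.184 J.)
Convert to SI: W = 3745.94 J, t = 28.0008 s
P = W/t = 3745.94/28.0008 = 133.78 W = 0.1338 kW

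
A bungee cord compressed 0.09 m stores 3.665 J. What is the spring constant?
k = 2·PE/x² = 2·3.665/(0.09)² = 904.9 N/m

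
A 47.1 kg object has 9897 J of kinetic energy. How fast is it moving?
v = √(2·KE/m) = √(2·9897/47.1) = 20.5 m/s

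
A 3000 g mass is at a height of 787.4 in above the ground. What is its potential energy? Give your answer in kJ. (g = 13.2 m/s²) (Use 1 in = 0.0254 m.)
Convert to SI: m = 3.0 kg, h = 20.0 m
PE = mgh = (3.0)(13.2)(20.0) = 791.998 J = 0.792 kJ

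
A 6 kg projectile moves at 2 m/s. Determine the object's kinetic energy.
KE = ½mv² = ½(6)(2)² = 12.0 J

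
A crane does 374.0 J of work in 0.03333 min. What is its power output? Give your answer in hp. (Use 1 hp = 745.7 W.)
Convert to SI: W = 374.0 J, t = 1.9998 s
P = W/t = 374.0/1.9998 = 187.019 W = 0.2508 hp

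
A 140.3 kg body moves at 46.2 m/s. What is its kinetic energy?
KE = ½mv² = ½(140.3)(46.2)² = 149700 J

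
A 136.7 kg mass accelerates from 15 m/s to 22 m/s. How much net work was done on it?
W = ΔKE = ½m(v₂² − v₁²) = ½(136.7)(22² − 15²) = 17702.65 J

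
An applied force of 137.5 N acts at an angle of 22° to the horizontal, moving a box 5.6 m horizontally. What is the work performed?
W = F·d·cosθ = (137.5)(5.6)cos(22°) = 713.9 J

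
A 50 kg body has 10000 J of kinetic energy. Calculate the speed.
v = √(2·KE/m) = √(2·10000/50) = 20.0 m/s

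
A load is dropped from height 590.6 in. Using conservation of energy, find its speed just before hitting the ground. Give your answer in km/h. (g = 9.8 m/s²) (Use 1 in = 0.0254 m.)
Convert to SI: h = 15.0012 m
mgh = ½mv² ⇒ v = √(2gh) = √(2·9.8·15.0012) = 17.1471 m/s = 61.73 km/h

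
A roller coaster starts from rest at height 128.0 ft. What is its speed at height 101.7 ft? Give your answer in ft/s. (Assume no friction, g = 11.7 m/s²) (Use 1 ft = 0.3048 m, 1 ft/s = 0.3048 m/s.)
Convert to SI: h₁−h₂ = 8.01624 m
mgh₁ = mgh₂ + ½mv² ⇒ v = √(2g(h₁−h₂)) = √(2·11.7·8.01624) = 13.696 m/s = 44.93 ft/s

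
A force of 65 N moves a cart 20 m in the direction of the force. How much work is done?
W = F·d = (65)(20) = 1300 J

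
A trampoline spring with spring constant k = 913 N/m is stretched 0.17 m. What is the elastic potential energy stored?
PE = ½kx² = ½(913)(0.17)² = 13.19 J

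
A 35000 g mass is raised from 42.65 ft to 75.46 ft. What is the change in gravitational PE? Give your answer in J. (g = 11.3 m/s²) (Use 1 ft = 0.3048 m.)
Convert to SI: m = 35.0 kg, Δh = 10.0005 m
ΔPE = mgΔh = (35.0)(11.3)(10.0005) = 3955 J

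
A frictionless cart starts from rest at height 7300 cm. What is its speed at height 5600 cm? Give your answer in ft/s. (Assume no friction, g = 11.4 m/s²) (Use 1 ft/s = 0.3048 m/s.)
Convert to SI: h₁−h₂ = 17.0 m
mgh₁ = mgh₂ + ½mv² ⇒ v = √(2g(h₁−h₂)) = √(2·11.4·17.0) = 19.6876 m/s = 64.59 ft/s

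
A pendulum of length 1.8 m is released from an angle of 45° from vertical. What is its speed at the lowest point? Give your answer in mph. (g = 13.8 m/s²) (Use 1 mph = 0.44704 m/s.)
h = L(1 − cosθ) = 1.8(1 − cos45°) = 0.527208 m
v = √(2gh) = √(2·13.8·0.527208) = 3.81457 m/s = 8.533 mph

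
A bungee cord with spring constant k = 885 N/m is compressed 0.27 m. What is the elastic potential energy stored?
PE = ½kx² = ½(885)(0.27)² = 32.26 J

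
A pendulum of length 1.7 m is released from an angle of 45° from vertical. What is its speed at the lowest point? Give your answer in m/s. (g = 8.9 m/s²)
h = L(1 − cosθ) = 1.7(1 − cos45°) = 0.497918 m
v = √(2gh) = √(2·8.9·0.497918) = 2.977 m/s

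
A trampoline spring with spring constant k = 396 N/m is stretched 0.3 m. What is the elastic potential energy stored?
PE = ½kx² = ½(396)(0.3)² = 17.82 J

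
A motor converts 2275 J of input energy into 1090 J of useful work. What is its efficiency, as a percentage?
η = W_out/W_in = 1090/2275 = 47.91%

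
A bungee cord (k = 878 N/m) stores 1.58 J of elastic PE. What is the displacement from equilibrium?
x = √(2·PE/k) = √(2·1.58/878) = 0.05999 m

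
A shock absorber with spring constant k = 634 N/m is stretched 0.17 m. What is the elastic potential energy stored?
PE = ½kx² = ½(634)(0.17)² = 9.161 J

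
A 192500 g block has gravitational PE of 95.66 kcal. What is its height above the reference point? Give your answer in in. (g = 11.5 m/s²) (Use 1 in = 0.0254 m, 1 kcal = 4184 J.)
Convert to SI: m = 192.5 kg, PE = 400241 J
h = PE/(mg) = 400241/(192.5·11.5) = 180.798 m = 7118 in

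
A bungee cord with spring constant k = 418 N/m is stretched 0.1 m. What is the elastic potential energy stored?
PE = ½kx² = ½(418)(0.1)² = 2.09 J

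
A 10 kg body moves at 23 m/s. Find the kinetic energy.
KE = ½mv² = ½(10)(23)² = 2645.0 J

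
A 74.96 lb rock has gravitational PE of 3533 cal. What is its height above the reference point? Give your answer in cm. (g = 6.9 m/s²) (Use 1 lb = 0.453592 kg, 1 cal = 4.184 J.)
Convert to SI: m = 34.0013 kg, PE = 14782.1 J
h = PE/(mg) = 14782.1/(34.0013·6.9) = 63.0074 m = 6301 cm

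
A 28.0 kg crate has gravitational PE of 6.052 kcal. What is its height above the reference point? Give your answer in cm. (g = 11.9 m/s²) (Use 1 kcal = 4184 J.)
Convert to SI: m = 28.0 kg, PE = 25321.6 J
h = PE/(mg) = 25321.6/(28.0·11.9) = 75.9951 m = 7600 cm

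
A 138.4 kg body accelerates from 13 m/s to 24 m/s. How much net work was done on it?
W = ΔKE = ½m(v₂² − v₁²) = ½(138.4)(24² − 13²) = 28164.4 J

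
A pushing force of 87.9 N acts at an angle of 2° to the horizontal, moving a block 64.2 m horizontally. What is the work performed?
W = F·d·cosθ = (87.9)(64.2)cos(2°) = 5640 J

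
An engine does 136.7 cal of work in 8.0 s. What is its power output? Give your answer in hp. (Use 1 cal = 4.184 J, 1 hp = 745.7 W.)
Convert to SI: W = 571.953 J, t = 8.0 s
P = W/t = 571.953/8.0 = 71.4941 W = 0.09588 hp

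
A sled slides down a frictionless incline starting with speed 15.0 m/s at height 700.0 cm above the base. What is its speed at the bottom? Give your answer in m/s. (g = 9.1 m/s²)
Convert to SI: v₀ = 15.0 m/s, h = 7.0 m
½mv₀² + mgh = ½mv² ⇒ v = √(v₀² + 2gh) = √(15.0² + 2·9.1·7.0) = 18.77 m/s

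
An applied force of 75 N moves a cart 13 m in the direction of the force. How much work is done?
W = F·d = (75)(13) = 975.0 J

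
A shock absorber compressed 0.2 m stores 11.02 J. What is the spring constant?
k = 2·PE/x² = 2·11.02/(0.2)² = 551.0 N/m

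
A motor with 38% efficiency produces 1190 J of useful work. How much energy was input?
W_in = W_out/η = 1190/0.38 = 3132 J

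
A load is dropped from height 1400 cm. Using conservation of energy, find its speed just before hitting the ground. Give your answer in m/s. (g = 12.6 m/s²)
Convert to SI: h = 14.0 m
mgh = ½mv² ⇒ v = √(2gh) = √(2·12.6·14.0) = 18.78 m/s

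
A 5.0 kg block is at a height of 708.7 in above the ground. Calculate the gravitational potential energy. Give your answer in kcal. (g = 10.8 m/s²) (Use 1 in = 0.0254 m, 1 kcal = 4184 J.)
Convert to SI: m = 5.0 kg, h = 18.001 m
PE = mgh = (5.0)(10.8)(18.001) = 972.053 J = 0.2323 kcal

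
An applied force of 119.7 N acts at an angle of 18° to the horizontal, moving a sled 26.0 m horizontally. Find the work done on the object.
W = F·d·cosθ = (119.7)(26.0)cos(18°) = 2960 J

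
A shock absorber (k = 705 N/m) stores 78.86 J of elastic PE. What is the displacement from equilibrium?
x = √(2·PE/k) = √(2·78.86/705) = 0.473 m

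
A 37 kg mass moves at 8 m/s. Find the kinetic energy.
KE = ½mv² = ½(37)(8)² = 1184.0 J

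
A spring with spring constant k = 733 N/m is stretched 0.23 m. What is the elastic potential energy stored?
PE = ½kx² = ½(733)(0.23)² = 19.39 J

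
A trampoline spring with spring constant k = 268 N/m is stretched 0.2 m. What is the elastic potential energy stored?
PE = ½kx² = ½(268)(0.2)² = 5.36 J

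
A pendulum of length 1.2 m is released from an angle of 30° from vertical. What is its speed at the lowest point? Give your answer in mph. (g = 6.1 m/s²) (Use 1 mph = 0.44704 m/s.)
h = L(1 − cosθ) = 1.2(1 − cos30°) = 0.16077 m
v = √(2gh) = √(2·6.1·0.16077) = 1.4005 m/s = 3.133 mph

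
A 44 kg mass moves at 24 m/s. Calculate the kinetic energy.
KE = ½mv² = ½(44)(24)² = 12672.0 J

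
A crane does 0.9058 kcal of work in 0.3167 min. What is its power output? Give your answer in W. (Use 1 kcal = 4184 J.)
Convert to SI: W = 3789.87 J, t = 19.002 s
P = W/t = 3789.87/19.002 = 199.4 W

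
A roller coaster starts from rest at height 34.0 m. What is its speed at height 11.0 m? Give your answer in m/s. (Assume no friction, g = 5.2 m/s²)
mgh₁ = mgh₂ + ½mv² ⇒ v = √(2g(h₁−h₂)) = √(2·5.2·23.0) = 15.47 m/s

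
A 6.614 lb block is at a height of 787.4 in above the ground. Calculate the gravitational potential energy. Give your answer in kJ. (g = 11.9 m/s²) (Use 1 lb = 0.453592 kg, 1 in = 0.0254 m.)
Convert to SI: m = 3.00006 kg, h = 20.0 m
PE = mgh = (3.00006)(11.9)(20.0) = 714.012 J = 0.714 kJ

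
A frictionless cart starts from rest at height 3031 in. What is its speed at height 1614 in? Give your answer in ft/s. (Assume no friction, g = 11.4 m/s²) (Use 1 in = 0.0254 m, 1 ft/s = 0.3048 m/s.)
Convert to SI: h₁−h₂ = 35.9918 m
mgh₁ = mgh₂ + ½mv² ⇒ v = √(2g(h₁−h₂)) = √(2·11.4·35.9918) = 28.6463 m/s = 93.98 ft/s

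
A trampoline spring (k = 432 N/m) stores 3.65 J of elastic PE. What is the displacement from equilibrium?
x = √(2·PE/k) = √(2·3.65/432) = 0.13 m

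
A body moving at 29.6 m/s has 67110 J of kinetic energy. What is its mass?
m = 2·KE/v² = 2·67110/(29.6)² = 153.2 kg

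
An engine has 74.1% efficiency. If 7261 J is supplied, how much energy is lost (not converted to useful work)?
W_lost = W_in(1 − η) = 7261·(1 − 0.741) = 1881 J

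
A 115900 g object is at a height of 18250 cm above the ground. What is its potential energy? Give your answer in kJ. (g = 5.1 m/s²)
Convert to SI: m = 115.9 kg, h = 182.5 m
PE = mgh = (115.9)(5.1)(182.5) = 107874 J = 107.9 kJ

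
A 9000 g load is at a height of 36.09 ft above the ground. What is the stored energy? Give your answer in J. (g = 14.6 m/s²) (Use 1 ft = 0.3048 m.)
Convert to SI: m = 9.0 kg, h = 11.0002 m
PE = mgh = (9.0)(14.6)(11.0002) = 1445 J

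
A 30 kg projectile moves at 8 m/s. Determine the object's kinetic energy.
KE = ½mv² = ½(30)(8)² = 960.0 J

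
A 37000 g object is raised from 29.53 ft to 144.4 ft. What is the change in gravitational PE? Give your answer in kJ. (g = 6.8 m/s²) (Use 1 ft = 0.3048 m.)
Convert to SI: m = 37.0 kg, Δh = 35.0124 m
ΔPE = mgΔh = (37.0)(6.8)(35.0124) = 8809.11 J = 8.809 kJ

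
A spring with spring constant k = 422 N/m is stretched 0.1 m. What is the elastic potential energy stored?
PE = ½kx² = ½(422)(0.1)² = 2.11 J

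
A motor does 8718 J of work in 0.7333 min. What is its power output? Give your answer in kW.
Convert to SI: W = 8718.0 J, t = 43.998 s
P = W/t = 8718.0/43.998 = 198.145 W = 0.1981 kW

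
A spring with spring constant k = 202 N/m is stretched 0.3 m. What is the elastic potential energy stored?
PE = ½kx² = ½(202)(0.3)² = 9.09 J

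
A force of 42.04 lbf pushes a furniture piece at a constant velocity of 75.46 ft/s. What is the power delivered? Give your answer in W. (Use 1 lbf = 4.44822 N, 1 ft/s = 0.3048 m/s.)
Convert to SI: F = 187.003 N, v = 23.0002 m/s
P = Fv = (187.003)(23.0002) = 4301 W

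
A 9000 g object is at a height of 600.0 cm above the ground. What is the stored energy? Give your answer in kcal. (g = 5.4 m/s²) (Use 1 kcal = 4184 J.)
Convert to SI: m = 9.0 kg, h = 6.0 m
PE = mgh = (9.0)(5.4)(6.0) = 291.6 J = 0.06969 kcal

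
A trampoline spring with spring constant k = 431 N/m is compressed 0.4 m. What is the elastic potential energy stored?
PE = ½kx² = ½(431)(0.4)² = 34.48 J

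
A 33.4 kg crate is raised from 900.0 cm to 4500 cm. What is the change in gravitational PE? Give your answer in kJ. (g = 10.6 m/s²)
Convert to SI: m = 33.4 kg, Δh = 36.0 m
ΔPE = mgΔh = (33.4)(10.6)(36.0) = 12745.4 J = 12.75 kJ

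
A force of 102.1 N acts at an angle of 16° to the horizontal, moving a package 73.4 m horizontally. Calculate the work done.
W = F·d·cosθ = (102.1)(73.4)cos(16°) = 7204 J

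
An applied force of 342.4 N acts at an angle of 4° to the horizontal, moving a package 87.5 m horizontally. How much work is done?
W = F·d·cosθ = (342.4)(87.5)cos(4°) = 29890 J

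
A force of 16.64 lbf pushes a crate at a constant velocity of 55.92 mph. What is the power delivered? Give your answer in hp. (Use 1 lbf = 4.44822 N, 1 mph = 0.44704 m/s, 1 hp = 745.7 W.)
Convert to SI: F = 74.0184 N, v = 24.9985 m/s
P = Fv = (74.0184)(24.9985) = 1850.35 W = 2.481 hp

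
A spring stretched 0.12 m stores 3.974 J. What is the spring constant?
k = 2·PE/x² = 2·3.974/(0.12)² = 551.9 N/m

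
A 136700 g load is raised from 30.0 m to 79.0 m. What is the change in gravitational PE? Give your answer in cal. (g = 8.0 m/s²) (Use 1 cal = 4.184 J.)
Convert to SI: m = 136.7 kg, Δh = 49.0 m
ΔPE = mgΔh = (136.7)(8.0)(49.0) = 53586.4 J = 12810 cal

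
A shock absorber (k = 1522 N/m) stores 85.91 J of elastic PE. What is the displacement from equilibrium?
x = √(2·PE/k) = √(2·85.91/1522) = 0.336 m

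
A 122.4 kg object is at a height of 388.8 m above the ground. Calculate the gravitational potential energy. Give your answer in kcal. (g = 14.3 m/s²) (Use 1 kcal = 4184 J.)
PE = mgh = (122.4)(14.3)(388.8) = 680524 J = 162.6 kcal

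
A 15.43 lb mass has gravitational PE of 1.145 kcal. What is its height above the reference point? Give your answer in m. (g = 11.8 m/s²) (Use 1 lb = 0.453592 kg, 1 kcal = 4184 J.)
Convert to SI: m = 6.99892 kg, PE = 4790.68 J
h = PE/(mg) = 4790.68/(6.99892·11.8) = 58.01 m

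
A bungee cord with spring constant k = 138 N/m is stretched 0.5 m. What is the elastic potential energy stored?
PE = ½kx² = ½(138)(0.5)² = 17.25 J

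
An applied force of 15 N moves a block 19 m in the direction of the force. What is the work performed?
W = F·d = (15)(19) = 285.0 J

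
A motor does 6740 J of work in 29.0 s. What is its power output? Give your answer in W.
P = W/t = 6740.0/29.0 = 232.4 W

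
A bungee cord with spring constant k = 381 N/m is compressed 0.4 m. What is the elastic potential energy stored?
PE = ½kx² = ½(381)(0.4)² = 30.48 J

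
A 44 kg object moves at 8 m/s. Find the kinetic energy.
KE = ½mv² = ½(44)(8)² = 1408.0 J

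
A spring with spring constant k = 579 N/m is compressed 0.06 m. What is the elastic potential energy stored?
PE = ½kx² = ½(579)(0.06)² = 1.042 J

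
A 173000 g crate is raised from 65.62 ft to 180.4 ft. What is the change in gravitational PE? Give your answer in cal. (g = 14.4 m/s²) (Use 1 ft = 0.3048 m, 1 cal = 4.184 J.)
Convert to SI: m = 173.0 kg, Δh = 34.9849 m
ΔPE = mgΔh = (173.0)(14.4)(34.9849) = 87154.5 J = 20830 cal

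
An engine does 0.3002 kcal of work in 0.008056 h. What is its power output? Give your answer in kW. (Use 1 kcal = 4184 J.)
Convert to SI: W = 1256.04 J, t = 29.0016 s
P = W/t = 1256.04/29.0016 = 43.3092 W = 0.04331 kW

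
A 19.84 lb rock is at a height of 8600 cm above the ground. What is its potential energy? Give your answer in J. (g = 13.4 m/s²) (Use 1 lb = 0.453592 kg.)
Convert to SI: m = 8.99927 kg, h = 86.0 m
PE = mgh = (8.99927)(13.4)(86.0) = 10370 J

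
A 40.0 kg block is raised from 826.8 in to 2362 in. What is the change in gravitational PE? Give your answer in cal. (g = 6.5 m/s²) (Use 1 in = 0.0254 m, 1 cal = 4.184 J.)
Convert to SI: m = 40.0 kg, Δh = 38.9941 m
ΔPE = mgΔh = (40.0)(6.5)(38.9941) = 10138.5 J = 2423 cal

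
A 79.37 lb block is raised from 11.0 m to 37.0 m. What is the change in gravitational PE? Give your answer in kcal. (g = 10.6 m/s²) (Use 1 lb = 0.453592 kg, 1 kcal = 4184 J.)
Convert to SI: m = 36.0016 kg, Δh = 26.0 m
ΔPE = mgΔh = (36.0016)(10.6)(26.0) = 9922.04 J = 2.371 kcal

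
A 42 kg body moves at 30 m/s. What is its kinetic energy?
KE = ½mv² = ½(42)(30)² = 18900.0 J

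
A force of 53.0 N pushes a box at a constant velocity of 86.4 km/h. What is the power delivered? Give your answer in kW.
Convert to SI: F = 53.0 N, v = 24.0 m/s
P = Fv = (53.0)(24.0) = 1272.0 W = 1.272 kW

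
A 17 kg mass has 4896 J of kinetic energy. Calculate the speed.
v = √(2·KE/m) = √(2·4896/17) = 24.0 m/s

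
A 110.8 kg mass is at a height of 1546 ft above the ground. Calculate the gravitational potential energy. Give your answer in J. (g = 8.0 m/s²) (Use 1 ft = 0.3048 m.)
Convert to SI: m = 110.8 kg, h = 471.221 m
PE = mgh = (110.8)(8.0)(471.221) = 417700 J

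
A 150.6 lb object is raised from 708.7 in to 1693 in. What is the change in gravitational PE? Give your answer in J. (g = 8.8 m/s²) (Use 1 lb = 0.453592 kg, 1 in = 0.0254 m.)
Convert to SI: m = 68.311 kg, Δh = 25.0012 m
ΔPE = mgΔh = (68.311)(8.8)(25.0012) = 15030 J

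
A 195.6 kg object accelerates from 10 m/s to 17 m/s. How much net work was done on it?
W = ΔKE = ½m(v₂² − v₁²) = ½(195.6)(17² − 10²) = 18484.2 J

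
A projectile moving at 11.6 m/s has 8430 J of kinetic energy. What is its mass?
m = 2·KE/v² = 2·8430/(11.6)² = 125.3 kg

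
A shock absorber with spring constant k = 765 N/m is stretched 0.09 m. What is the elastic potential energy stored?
PE = ½kx² = ½(765)(0.09)² = 3.098 J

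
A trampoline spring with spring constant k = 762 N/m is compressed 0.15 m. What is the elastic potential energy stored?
PE = ½kx² = ½(762)(0.15)² = 8.573 J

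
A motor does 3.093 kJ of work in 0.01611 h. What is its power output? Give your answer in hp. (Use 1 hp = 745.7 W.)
Convert to SI: W = 3093.0 J, t = 57.996 s
P = W/t = 3093.0/57.996 = 53.3313 W = 0.07152 hp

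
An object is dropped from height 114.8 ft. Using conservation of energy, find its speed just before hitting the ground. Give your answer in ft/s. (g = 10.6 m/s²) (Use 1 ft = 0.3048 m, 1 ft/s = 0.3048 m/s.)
Convert to SI: h = 34.991 m
mgh = ½mv² ⇒ v = √(2gh) = √(2·10.6·34.991) = 27.2362 m/s = 89.36 ft/s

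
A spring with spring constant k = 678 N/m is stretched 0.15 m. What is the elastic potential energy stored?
PE = ½kx² = ½(678)(0.15)² = 7.628 J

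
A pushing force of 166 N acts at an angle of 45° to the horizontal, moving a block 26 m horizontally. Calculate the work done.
W = F·d·cosθ = (166)(26)cos(45°) = 3052 J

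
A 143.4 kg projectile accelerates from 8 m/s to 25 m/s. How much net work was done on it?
W = ΔKE = ½m(v₂² − v₁²) = ½(143.4)(25² − 8²) = 40223.7 J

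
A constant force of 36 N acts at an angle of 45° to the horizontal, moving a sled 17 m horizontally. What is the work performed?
W = F·d·cosθ = (36)(17)cos(45°) = 432.7 J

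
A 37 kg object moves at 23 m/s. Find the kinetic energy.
KE = ½mv² = ½(37)(23)² = 9786.5 J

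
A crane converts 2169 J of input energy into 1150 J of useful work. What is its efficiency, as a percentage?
η = W_out/W_in = 1150/2169 = 53.02%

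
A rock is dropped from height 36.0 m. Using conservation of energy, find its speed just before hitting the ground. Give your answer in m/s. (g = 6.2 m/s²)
mgh = ½mv² ⇒ v = √(2gh) = √(2·6.2·36.0) = 21.13 m/s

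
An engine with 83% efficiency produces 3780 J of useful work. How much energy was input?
W_in = W_out/η = 3780/0.83 = 4554 J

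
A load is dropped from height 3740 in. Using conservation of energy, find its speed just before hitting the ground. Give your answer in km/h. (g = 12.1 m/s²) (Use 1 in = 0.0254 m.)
Convert to SI: h = 94.996 m
mgh = ½mv² ⇒ v = √(2gh) = √(2·12.1·94.996) = 47.9469 m/s = 172.6 km/h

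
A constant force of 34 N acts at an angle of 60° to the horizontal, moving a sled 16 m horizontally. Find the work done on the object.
W = F·d·cosθ = (34)(16)cos(60°) = 272.0 J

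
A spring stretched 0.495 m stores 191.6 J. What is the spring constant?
k = 2·PE/x² = 2·191.6/(0.495)² = 1564 N/m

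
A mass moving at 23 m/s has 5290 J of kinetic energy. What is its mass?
m = 2·KE/v² = 2·5290/(23)² = 20.0 kg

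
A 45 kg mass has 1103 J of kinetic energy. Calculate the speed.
v = √(2·KE/m) = √(2·1103/45) = 7.002 m/s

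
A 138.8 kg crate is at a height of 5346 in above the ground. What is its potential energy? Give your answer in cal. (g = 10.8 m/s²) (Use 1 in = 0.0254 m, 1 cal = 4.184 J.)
Convert to SI: m = 138.8 kg, h = 135.788 m
PE = mgh = (138.8)(10.8)(135.788) = 203552 J = 48650 cal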